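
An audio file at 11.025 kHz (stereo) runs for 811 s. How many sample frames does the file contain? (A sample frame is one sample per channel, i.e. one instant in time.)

11,025 samples/s × 811 s = 8,941,275 frames.

8,941,275 sample frames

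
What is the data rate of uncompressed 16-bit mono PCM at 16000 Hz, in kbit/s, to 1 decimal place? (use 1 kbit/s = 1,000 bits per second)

Bit rate = 16,000 × 16 × 1 = 256,000 bits/s.
= 256.0 kbit/s.

256.0 kbit/s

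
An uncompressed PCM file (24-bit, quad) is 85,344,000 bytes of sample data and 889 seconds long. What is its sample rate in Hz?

Bytes = sample_rate × seconds × bytes_per_sample × channels.
sample_rate = 85,344,000 / (889 × 3 × 4) = 85,344,000 / 10,668 = 8,000 Hz.

8,000 Hz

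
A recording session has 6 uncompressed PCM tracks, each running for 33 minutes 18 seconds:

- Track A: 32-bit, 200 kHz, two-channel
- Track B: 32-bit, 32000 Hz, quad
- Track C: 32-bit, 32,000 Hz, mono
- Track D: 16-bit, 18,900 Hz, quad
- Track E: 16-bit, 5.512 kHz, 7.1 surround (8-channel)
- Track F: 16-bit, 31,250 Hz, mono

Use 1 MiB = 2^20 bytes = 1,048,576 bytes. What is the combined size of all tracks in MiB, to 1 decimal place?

4843.4 MiB

33 minutes 18 seconds = 1,998 s.
Track A: 200,000 × 1,998 × 4 × 2 = 3,196,800,000 bytes.
Track B: 32,000 × 1,998 × 4 × 4 = 1,022,976,000 bytes.
Track C: 32,000 × 1,998 × 4 × 1 = 255,744,000 bytes.
Track D: 18,900 × 1,998 × 2 × 4 = 302,097,600 bytes.
Track E: 5,512 × 1,998 × 2 × 8 = 176,207,616 bytes.
Track F: 31,250 × 1,998 × 2 × 1 = 124,875,000 bytes.
Total = 5,078,700,216 bytes = 4843.4 MiB.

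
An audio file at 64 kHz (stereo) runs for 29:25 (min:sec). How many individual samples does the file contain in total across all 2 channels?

225,920,000 samples

29:25 (min:sec) = 1,765 s.
64,000 × 1,765 s × 2 ch = 225,920,000 samples.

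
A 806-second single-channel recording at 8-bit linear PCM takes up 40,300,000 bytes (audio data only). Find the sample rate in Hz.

50,000 Hz

Bytes = sample_rate × seconds × bytes_per_sample × channels.
sample_rate = 40,300,000 / (806 × 1 × 1) = 40,300,000 / 806 = 50,000 Hz.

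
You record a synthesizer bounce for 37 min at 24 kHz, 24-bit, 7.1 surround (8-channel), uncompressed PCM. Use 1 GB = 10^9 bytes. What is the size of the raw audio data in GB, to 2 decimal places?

1.28 GB

Duration = 37 min = 2,220 s.
Bytes = 24,000 samples/s × 2,220 s × 3 bytes/sample × 8 ch = 1,278,720,000 bytes.
1,278,720,000 / 1,000,000,000 = 1.28 GB.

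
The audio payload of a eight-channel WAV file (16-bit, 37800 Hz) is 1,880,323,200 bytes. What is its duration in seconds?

Byte rate = 37,800 × 2 × 8 = 604,800 bytes/s.
Duration = 1,880,323,200 / 604,800 = 3,109 s.

3,109 seconds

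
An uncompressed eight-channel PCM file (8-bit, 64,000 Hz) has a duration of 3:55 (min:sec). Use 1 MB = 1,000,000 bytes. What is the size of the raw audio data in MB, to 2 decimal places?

120.32 MB

Duration = 3:55 (min:sec) = 235 s.
Bytes = 64,000 samples/s × 235 s × 1 bytes/sample × 8 ch = 120,320,000 bytes.
120,320,000 / 1,000,000 = 120.32 MB.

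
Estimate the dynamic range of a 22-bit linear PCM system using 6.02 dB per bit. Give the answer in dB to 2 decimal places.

22 × 6.02 = 132.44 dB.

132.44 dB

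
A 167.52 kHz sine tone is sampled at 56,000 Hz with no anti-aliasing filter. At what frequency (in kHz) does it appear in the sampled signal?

Nyquist = 56,000/2 = 28,000 Hz; 167,520 Hz exceeds it.
Alias = |167,520 − 3×56,000| = |167,520 − 168,000| = 480 Hz = 0.48 kHz.

0.48 kHz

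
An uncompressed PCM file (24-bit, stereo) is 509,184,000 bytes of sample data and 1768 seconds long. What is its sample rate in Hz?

Bytes = sample_rate × seconds × bytes_per_sample × channels.
sample_rate = 509,184,000 / (1,768 × 3 × 2) = 509,184,000 / 10,608 = 48,000 Hz.

48,000 Hz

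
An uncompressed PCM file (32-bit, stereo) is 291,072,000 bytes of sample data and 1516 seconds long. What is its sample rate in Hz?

Bytes = sample_rate × seconds × bytes_per_sample × channels.
sample_rate = 291,072,000 / (1,516 × 4 × 2) = 291,072,000 / 12,128 = 24,000 Hz.

24,000 Hz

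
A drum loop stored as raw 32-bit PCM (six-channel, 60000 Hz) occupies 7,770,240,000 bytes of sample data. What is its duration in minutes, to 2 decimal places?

89.93 minutes

Byte rate = 60,000 × 4 × 6 = 1,440,000 bytes/s.
Duration = 7,770,240,000 / 1,440,000 = 5,396 s.
5,396 s / 60 = 89.93 minutes.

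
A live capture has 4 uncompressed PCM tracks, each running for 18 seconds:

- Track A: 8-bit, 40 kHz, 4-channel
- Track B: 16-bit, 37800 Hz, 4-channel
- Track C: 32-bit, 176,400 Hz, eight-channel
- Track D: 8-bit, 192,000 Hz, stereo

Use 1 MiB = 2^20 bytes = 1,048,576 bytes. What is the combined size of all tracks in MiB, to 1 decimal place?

Track A: 40,000 × 18 × 1 × 4 = 2,880,000 bytes.
Track B: 37,800 × 18 × 2 × 4 = 5,443,200 bytes.
Track C: 176,400 × 18 × 4 × 8 = 101,606,400 bytes.
Track D: 192,000 × 18 × 1 × 2 = 6,912,000 bytes.
Total = 116,841,600 bytes = 111.4 MiB.

111.4 MiB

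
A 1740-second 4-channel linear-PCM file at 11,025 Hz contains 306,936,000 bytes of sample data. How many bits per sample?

Bytes per sample = 306,936,000 / (11,025 × 1,740 × 4) = 306,936,000 / 76,734,000 = 4.
Bit depth = 4 × 8 = 32 bits.

32 bits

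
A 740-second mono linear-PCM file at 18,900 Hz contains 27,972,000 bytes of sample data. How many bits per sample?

16 bits

Bytes per sample = 27,972,000 / (18,900 × 740 × 1) = 27,972,000 / 13,986,000 = 2.
Bit depth = 2 × 8 = 16 bits.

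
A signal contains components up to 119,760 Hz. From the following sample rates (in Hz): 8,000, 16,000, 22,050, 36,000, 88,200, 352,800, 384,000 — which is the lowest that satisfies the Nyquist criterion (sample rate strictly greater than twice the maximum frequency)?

Need sample rate > 2 × 119,760 = 239,520 Hz.
Lowest listed rate above 239,520 Hz is 352,800 Hz.

352,800 Hz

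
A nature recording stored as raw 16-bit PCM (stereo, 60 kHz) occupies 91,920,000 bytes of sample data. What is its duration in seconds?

383 seconds

Byte rate = 60,000 × 2 × 2 = 240,000 bytes/s.
Duration = 91,920,000 / 240,000 = 383 s.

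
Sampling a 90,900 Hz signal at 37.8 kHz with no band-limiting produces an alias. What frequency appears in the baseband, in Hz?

Nyquist = 37,800/2 = 18,900 Hz; 90,900 Hz exceeds it.
Alias = |90,900 − 2×37,800| = |90,900 − 75,600| = 15,300 Hz.

15,300 Hz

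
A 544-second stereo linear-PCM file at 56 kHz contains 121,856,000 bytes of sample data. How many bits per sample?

Bytes per sample = 121,856,000 / (56,000 × 544 × 2) = 121,856,000 / 60,928,000 = 2.
Bit depth = 2 × 8 = 16 bits.

16 bits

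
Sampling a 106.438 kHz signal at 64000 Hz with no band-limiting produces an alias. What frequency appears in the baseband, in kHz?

21.562 kHz

Nyquist = 64,000/2 = 32,000 Hz; 106,438 Hz exceeds it.
Alias = |106,438 − 2×64,000| = |106,438 − 128,000| = 21,562 Hz = 21.562 kHz.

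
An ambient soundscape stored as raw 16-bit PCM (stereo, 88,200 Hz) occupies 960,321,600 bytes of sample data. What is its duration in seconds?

2,722 seconds

Byte rate = 88,200 × 2 × 2 = 352,800 bytes/s.
Duration = 960,321,600 / 352,800 = 2,722 s.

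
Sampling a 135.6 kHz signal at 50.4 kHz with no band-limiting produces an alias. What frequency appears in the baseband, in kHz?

15.6 kHz

Nyquist = 50,400/2 = 25,200 Hz; 135,600 Hz exceeds it.
Alias = |135,600 − 3×50,400| = |135,600 − 151,200| = 15,600 Hz = 15.6 kHz.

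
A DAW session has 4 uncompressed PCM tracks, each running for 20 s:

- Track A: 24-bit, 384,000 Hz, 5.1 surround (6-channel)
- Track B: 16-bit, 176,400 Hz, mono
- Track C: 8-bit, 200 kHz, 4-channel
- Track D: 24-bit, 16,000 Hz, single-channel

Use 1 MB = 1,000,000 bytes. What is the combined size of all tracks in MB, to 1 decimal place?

Track A: 384,000 × 20 × 3 × 6 = 138,240,000 bytes.
Track B: 176,400 × 20 × 2 × 1 = 7,056,000 bytes.
Track C: 200,000 × 20 × 1 × 4 = 16,000,000 bytes.
Track D: 16,000 × 20 × 3 × 1 = 960,000 bytes.
Total = 162,256,000 bytes = 162.3 MB.

162.3 MB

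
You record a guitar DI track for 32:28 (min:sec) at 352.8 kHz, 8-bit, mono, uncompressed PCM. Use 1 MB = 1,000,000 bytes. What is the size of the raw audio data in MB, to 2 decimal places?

687.25 MB

Duration = 32:28 (min:sec) = 1,948 s.
Bytes = 352,800 samples/s × 1,948 s × 1 bytes/sample × 1 ch = 687,254,400 bytes.
687,254,400 / 1,000,000 = 687.25 MB.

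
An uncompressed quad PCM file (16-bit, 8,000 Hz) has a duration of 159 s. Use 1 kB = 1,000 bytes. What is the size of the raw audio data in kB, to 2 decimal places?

Bytes = 8,000 samples/s × 159 s × 2 bytes/sample × 4 ch = 10,176,000 bytes.
10,176,000 / 1,000 = 10176.00 kB.

10176.00 kB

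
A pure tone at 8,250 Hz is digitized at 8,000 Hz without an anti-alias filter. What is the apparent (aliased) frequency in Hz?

250 Hz

Nyquist = 8,000/2 = 4,000 Hz; 8,250 Hz exceeds it.
Alias = |8,250 − 1×8,000| = |8,250 − 8,000| = 250 Hz.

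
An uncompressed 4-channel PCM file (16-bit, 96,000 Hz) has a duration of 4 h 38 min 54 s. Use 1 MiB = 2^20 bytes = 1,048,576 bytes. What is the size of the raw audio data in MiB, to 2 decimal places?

12256.35 MiB

Duration = 4 h 38 min 54 s = 16,734 s.
Bytes = 96,000 samples/s × 16,734 s × 2 bytes/sample × 4 ch = 12,851,712,000 bytes.
12,851,712,000 / 1,048,576 = 12256.35 MiB.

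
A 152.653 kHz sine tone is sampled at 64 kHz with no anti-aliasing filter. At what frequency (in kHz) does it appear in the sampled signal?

Nyquist = 64,000/2 = 32,000 Hz; 152,653 Hz exceeds it.
Alias = |152,653 − 2×64,000| = |152,653 − 128,000| = 24,653 Hz = 24.653 kHz.

24.653 kHz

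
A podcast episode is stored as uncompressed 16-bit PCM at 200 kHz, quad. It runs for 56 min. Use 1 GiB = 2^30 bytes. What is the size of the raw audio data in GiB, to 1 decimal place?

5.0 GiB

Duration = 56 min = 3,360 s.
Bytes = 200,000 samples/s × 3,360 s × 2 bytes/sample × 4 ch = 5,376,000,000 bytes.
5,376,000,000 / 1,073,741,824 = 5.0 GiB.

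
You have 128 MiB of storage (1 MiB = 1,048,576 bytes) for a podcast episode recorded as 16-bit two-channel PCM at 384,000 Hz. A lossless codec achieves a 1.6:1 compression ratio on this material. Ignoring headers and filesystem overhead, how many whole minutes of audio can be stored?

Uncompressed byte rate = 384,000 × 2 × 2 = 1,536,000 bytes/s.
After 1.6:1 compression, effective rate ≈ 960000 bytes/s.
Capacity = 128 × 1,048,576 = 134,217,728 bytes.
134,217,728 / effective rate ≈ 139.81 s → 2 minutes.

2 minutes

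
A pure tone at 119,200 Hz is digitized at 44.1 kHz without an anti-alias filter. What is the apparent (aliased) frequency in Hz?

13,100 Hz

Nyquist = 44,100/2 = 22,050 Hz; 119,200 Hz exceeds it.
Alias = |119,200 − 3×44,100| = |119,200 − 132,300| = 13,100 Hz.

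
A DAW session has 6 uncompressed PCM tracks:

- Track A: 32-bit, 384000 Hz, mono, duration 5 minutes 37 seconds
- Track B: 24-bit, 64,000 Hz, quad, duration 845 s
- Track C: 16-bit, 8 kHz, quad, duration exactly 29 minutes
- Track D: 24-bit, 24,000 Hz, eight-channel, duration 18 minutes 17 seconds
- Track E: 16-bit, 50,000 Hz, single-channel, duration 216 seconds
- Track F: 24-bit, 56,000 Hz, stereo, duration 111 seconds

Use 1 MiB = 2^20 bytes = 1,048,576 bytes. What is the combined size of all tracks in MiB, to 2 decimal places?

Track A: 5 minutes 37 seconds = 337 s; 384,000 × 337 × 4 × 1 = 517,632,000 bytes.
Track B: 64,000 × 845 × 3 × 4 = 648,960,000 bytes.
Track C: exactly 29 minutes = 1,740 s; 8,000 × 1,740 × 2 × 4 = 111,360,000 bytes.
Track D: 18 minutes 17 seconds = 1,097 s; 24,000 × 1,097 × 3 × 8 = 631,872,000 bytes.
Track E: 50,000 × 216 × 2 × 1 = 21,600,000 bytes.
Track F: 56,000 × 111 × 3 × 2 = 37,296,000 bytes.
Total = 1,968,720,000 bytes = 1877.52 MiB.

1877.52 MiB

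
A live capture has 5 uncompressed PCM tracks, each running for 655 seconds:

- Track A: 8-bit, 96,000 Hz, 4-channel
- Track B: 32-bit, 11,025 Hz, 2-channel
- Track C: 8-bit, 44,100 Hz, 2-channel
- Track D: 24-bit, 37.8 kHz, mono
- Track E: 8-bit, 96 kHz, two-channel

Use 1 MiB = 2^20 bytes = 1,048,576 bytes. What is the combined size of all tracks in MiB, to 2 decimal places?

Track A: 96,000 × 655 × 1 × 4 = 251,520,000 bytes.
Track B: 11,025 × 655 × 4 × 2 = 57,771,000 bytes.
Track C: 44,100 × 655 × 1 × 2 = 57,771,000 bytes.
Track D: 37,800 × 655 × 3 × 1 = 74,277,000 bytes.
Track E: 96,000 × 655 × 1 × 2 = 125,760,000 bytes.
Total = 567,099,000 bytes = 540.83 MiB.

540.83 MiB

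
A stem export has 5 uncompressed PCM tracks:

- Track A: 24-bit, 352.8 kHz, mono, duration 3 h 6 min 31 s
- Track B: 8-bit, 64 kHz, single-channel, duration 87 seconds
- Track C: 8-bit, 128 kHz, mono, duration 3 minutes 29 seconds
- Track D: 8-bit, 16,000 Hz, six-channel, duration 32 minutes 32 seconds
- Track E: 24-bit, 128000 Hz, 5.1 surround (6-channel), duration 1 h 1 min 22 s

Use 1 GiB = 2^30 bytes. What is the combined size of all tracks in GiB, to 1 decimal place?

Track A: 3 h 6 min 31 s = 11,191 s; 352,800 × 11,191 × 3 × 1 = 11,844,554,400 bytes.
Track B: 64,000 × 87 × 1 × 1 = 5,568,000 bytes.
Track C: 3 minutes 29 seconds = 209 s; 128,000 × 209 × 1 × 1 = 26,752,000 bytes.
Track D: 32 minutes 32 seconds = 1,952 s; 16,000 × 1,952 × 1 × 6 = 187,392,000 bytes.
Track E: 1 h 1 min 22 s = 3,682 s; 128,000 × 3,682 × 3 × 6 = 8,483,328,000 bytes.
Total = 20,547,594,400 bytes = 19.1 GiB.

19.1 GiB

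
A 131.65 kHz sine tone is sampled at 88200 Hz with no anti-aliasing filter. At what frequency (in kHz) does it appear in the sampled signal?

43.45 kHz

Nyquist = 88,200/2 = 44,100 Hz; 131,650 Hz exceeds it.
Alias = |131,650 − 1×88,200| = |131,650 − 88,200| = 43,450 Hz = 43.45 kHz.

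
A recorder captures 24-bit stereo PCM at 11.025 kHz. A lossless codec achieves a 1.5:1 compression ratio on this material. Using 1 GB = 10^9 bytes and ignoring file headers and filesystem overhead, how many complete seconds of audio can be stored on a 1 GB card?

22,675 seconds

Uncompressed byte rate = 11,025 × 3 × 2 = 66,150 bytes/s.
After 1.5:1 compression, effective rate ≈ 44100 bytes/s.
Capacity = 1 × 1,000,000,000 = 1,000,000,000 bytes.
1,000,000,000 / effective rate ≈ 22675.74 s → 22,675 seconds.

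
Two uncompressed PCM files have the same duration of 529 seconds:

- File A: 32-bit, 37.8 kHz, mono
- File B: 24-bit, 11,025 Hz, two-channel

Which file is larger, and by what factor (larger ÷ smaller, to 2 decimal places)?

File A, by a factor of 2.29

File A: 37,800 × 4 × 1 = 151,200 bytes/s.
File B: 11,025 × 3 × 2 = 66,150 bytes/s.
File A is larger; ratio = 79,984,800 / 34,993,350 = 2.29.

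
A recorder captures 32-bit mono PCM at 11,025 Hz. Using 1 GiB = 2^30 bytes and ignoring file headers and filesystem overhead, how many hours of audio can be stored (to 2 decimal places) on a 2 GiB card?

Uncompressed byte rate = 11,025 × 4 × 1 = 44,100 bytes/s.
Capacity = 2 × 1,073,741,824 = 2,147,483,648 bytes.
2,147,483,648 / 44,100 ≈ 48695.77 s → 13.53 hours.

13.53 hours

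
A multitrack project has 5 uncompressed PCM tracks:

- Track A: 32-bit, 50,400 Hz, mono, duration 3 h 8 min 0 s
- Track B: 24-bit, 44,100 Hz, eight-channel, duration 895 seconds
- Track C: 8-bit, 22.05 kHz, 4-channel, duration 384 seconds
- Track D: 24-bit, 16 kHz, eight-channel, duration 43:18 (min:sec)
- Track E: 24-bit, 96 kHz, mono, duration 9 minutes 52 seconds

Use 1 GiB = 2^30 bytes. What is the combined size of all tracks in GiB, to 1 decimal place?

4.1 GiB

Track A: 3 h 8 min 0 s = 11,280 s; 50,400 × 11,280 × 4 × 1 = 2,274,048,000 bytes.
Track B: 44,100 × 895 × 3 × 8 = 947,268,000 bytes.
Track C: 22,050 × 384 × 1 × 4 = 33,868,800 bytes.
Track D: 43:18 (min:sec) = 2,598 s; 16,000 × 2,598 × 3 × 8 = 997,632,000 bytes.
Track E: 9 minutes 52 seconds = 592 s; 96,000 × 592 × 3 × 1 = 170,496,000 bytes.
Total = 4,423,312,800 bytes = 4.1 GiB.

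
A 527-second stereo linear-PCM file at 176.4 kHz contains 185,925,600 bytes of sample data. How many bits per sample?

8 bits

Bytes per sample = 185,925,600 / (176,400 × 527 × 2) = 185,925,600 / 185,925,600 = 1.
Bit depth = 1 × 8 = 8 bits.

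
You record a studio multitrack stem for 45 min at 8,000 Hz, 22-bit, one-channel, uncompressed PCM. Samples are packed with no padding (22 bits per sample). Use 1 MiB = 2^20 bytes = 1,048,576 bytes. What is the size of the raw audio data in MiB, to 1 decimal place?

56.6 MiB

Duration = 45 min = 2,700 s.
Bits = 8,000 × 2,700 × 22 × 1 = 475,200,000 bits = 59,400,000 bytes.
59,400,000 / 1,048,576 = 56.6 MiB.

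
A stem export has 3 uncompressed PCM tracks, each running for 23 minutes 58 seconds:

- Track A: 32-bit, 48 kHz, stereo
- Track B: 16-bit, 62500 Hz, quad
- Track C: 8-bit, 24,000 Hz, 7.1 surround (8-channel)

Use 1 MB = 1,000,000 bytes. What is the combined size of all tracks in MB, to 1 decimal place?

1547.3 MB

23 minutes 58 seconds = 1,438 s.
Track A: 48,000 × 1,438 × 4 × 2 = 552,192,000 bytes.
Track B: 62,500 × 1,438 × 2 × 4 = 719,000,000 bytes.
Track C: 24,000 × 1,438 × 1 × 8 = 276,096,000 bytes.
Total = 1,547,288,000 bytes = 1547.3 MB.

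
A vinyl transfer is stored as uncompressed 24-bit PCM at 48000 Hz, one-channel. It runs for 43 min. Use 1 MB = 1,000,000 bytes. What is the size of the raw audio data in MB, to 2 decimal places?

371.52 MB

Duration = 43 min = 2,580 s.
Bytes = 48,000 samples/s × 2,580 s × 3 bytes/sample × 1 ch = 371,520,000 bytes.
371,520,000 / 1,000,000 = 371.52 MB.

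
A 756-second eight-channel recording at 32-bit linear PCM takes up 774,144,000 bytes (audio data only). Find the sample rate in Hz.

Bytes = sample_rate × seconds × bytes_per_sample × channels.
sample_rate = 774,144,000 / (756 × 4 × 8) = 774,144,000 / 24,192 = 32,000 Hz.

32,000 Hz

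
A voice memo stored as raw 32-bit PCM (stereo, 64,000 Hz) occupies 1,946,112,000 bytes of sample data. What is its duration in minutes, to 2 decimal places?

Byte rate = 64,000 × 4 × 2 = 512,000 bytes/s.
Duration = 1,946,112,000 / 512,000 = 3,801 s.
3,801 s / 60 = 63.35 minutes.

63.35 minutes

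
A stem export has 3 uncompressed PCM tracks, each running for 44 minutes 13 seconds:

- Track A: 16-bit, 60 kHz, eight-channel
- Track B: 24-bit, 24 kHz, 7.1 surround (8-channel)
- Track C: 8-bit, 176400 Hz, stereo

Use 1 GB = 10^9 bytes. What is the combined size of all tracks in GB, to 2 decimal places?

44 minutes 13 seconds = 2,653 s.
Track A: 60,000 × 2,653 × 2 × 8 = 2,546,880,000 bytes.
Track B: 24,000 × 2,653 × 3 × 8 = 1,528,128,000 bytes.
Track C: 176,400 × 2,653 × 1 × 2 = 935,978,400 bytes.
Total = 5,010,986,400 bytes = 5.01 GB.

5.01 GB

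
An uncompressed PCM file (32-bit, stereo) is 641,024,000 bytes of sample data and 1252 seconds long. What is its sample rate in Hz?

64,000 Hz

Bytes = sample_rate × seconds × bytes_per_sample × channels.
sample_rate = 641,024,000 / (1,252 × 4 × 2) = 641,024,000 / 10,016 = 64,000 Hz.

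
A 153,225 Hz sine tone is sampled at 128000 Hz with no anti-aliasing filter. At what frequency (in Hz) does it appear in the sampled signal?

25,225 Hz

Nyquist = 128,000/2 = 64,000 Hz; 153,225 Hz exceeds it.
Alias = |153,225 − 1×128,000| = |153,225 − 128,000| = 25,225 Hz.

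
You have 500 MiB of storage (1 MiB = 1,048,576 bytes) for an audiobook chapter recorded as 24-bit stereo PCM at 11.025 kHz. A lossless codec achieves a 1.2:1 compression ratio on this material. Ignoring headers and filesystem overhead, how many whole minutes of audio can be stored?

Uncompressed byte rate = 11,025 × 3 × 2 = 66,150 bytes/s.
After 1.2:1 compression, effective rate ≈ 55125 bytes/s.
Capacity = 500 × 1,048,576 = 524,288,000 bytes.
524,288,000 / effective rate ≈ 9510.89 s → 158 minutes.

158 minutes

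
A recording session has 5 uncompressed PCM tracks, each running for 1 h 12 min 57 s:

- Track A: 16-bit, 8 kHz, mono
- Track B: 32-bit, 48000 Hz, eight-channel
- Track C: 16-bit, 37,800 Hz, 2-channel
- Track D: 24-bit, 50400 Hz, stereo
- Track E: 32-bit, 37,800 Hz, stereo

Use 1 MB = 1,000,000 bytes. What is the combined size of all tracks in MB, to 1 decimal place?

1 h 12 min 57 s = 4,377 s.
Track A: 8,000 × 4,377 × 2 × 1 = 70,032,000 bytes.
Track B: 48,000 × 4,377 × 4 × 8 = 6,723,072,000 bytes.
Track C: 37,800 × 4,377 × 2 × 2 = 661,802,400 bytes.
Track D: 50,400 × 4,377 × 3 × 2 = 1,323,604,800 bytes.
Track E: 37,800 × 4,377 × 4 × 2 = 1,323,604,800 bytes.
Total = 10,102,116,000 bytes = 10102.1 MB.

10102.1 MB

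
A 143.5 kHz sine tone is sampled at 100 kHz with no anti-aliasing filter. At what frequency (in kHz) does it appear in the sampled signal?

43.5 kHz

Nyquist = 100,000/2 = 50,000 Hz; 143,500 Hz exceeds it.
Alias = |143,500 − 1×100,000| = |143,500 − 100,000| = 43,500 Hz = 43.5 kHz.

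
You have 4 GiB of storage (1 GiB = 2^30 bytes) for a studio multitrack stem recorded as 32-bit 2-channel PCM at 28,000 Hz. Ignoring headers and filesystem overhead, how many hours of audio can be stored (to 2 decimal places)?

5.33 hours

Uncompressed byte rate = 28,000 × 4 × 2 = 224,000 bytes/s.
Capacity = 4 × 1,073,741,824 = 4,294,967,296 bytes.
4,294,967,296 / 224,000 ≈ 19173.96 s → 5.33 hours.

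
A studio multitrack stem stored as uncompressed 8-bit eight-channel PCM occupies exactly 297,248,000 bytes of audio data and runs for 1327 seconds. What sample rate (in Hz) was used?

28,000 Hz

Bytes = sample_rate × seconds × bytes_per_sample × channels.
sample_rate = 297,248,000 / (1,327 × 1 × 8) = 297,248,000 / 10,616 = 28,000 Hz.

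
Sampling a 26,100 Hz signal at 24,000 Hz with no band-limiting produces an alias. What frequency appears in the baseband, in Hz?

2,100 Hz

Nyquist = 24,000/2 = 12,000 Hz; 26,100 Hz exceeds it.
Alias = |26,100 − 1×24,000| = |26,100 − 24,000| = 2,100 Hz.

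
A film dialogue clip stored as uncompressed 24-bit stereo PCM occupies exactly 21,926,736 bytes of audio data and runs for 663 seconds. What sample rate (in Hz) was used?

5,512 Hz

Bytes = sample_rate × seconds × bytes_per_sample × channels.
sample_rate = 21,926,736 / (663 × 3 × 2) = 21,926,736 / 3,978 = 5,512 Hz.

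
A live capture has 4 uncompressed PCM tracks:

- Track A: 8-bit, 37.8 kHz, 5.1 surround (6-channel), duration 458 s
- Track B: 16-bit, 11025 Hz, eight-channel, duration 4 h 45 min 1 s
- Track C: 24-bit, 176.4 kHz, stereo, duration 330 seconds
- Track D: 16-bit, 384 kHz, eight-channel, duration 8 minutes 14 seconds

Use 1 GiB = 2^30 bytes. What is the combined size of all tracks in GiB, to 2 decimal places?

Track A: 37,800 × 458 × 1 × 6 = 103,874,400 bytes.
Track B: 4 h 45 min 1 s = 17,101 s; 11,025 × 17,101 × 2 × 8 = 3,016,616,400 bytes.
Track C: 176,400 × 330 × 3 × 2 = 349,272,000 bytes.
Track D: 8 minutes 14 seconds = 494 s; 384,000 × 494 × 2 × 8 = 3,035,136,000 bytes.
Total = 6,504,898,800 bytes = 6.06 GiB.

6.06 GiB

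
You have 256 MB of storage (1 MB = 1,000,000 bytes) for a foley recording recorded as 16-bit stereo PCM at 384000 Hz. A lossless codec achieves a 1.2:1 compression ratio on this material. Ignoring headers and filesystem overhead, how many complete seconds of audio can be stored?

Uncompressed byte rate = 384,000 × 2 × 2 = 1,536,000 bytes/s.
After 1.2:1 compression, effective rate ≈ 1280000 bytes/s.
Capacity = 256 × 1,000,000 = 256,000,000 bytes.
256,000,000 / effective rate ≈ 200 s → 200 seconds.

200 seconds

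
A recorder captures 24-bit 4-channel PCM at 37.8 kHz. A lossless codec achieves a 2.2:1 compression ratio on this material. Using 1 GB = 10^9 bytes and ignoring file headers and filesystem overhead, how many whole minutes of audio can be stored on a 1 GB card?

Uncompressed byte rate = 37,800 × 3 × 4 = 453,600 bytes/s.
After 2.2:1 compression, effective rate ≈ 206181.82 bytes/s.
Capacity = 1 × 1,000,000,000 = 1,000,000,000 bytes.
1,000,000,000 / effective rate ≈ 4850.09 s → 80 minutes.

80 minutes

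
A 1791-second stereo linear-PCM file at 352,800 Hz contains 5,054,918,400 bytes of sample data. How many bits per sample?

Bytes per sample = 5,054,918,400 / (352,800 × 1,791 × 2) = 5,054,918,400 / 1,263,729,600 = 4.
Bit depth = 4 × 8 = 32 bits.

32 bits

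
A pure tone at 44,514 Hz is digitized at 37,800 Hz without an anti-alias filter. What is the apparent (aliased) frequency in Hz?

Nyquist = 37,800/2 = 18,900 Hz; 44,514 Hz exceeds it.
Alias = |44,514 − 1×37,800| = |44,514 − 37,800| = 6,714 Hz.

6,714 Hz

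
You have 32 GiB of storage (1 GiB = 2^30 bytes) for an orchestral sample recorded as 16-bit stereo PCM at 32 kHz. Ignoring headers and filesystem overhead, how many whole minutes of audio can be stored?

Uncompressed byte rate = 32,000 × 2 × 2 = 128,000 bytes/s.
Capacity = 32 × 1,073,741,824 = 34,359,738,368 bytes.
34,359,738,368 / 128,000 ≈ 268435.46 s → 4,473 minutes.

4,473 minutes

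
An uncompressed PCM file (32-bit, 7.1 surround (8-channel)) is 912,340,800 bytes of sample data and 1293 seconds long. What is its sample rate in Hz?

Bytes = sample_rate × seconds × bytes_per_sample × channels.
sample_rate = 912,340,800 / (1,293 × 4 × 8) = 912,340,800 / 41,376 = 22,050 Hz.

22,050 Hz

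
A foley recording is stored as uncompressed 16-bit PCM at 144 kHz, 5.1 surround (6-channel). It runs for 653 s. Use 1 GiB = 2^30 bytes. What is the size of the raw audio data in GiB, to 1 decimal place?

1.1 GiB

Bytes = 144,000 samples/s × 653 s × 2 bytes/sample × 6 ch = 1,128,384,000 bytes.
1,128,384,000 / 1,073,741,824 = 1.1 GiB.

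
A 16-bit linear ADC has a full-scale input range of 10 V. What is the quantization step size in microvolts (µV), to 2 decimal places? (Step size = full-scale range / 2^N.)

10 V / 2^16 = 10 / 65,536 V = 152.59 µV.

152.59 µV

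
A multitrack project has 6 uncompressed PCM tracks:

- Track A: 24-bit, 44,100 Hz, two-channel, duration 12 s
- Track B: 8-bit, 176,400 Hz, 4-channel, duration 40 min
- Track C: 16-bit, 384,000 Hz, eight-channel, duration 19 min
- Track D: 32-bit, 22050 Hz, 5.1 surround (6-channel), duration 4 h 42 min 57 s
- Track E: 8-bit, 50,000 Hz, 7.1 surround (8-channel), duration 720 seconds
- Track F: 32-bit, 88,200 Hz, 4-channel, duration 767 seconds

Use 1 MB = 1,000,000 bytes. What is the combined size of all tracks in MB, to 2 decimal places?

Track A: 44,100 × 12 × 3 × 2 = 3,175,200 bytes.
Track B: 40 min = 2,400 s; 176,400 × 2,400 × 1 × 4 = 1,693,440,000 bytes.
Track C: 19 min = 1,140 s; 384,000 × 1,140 × 2 × 8 = 7,004,160,000 bytes.
Track D: 4 h 42 min 57 s = 16,977 s; 22,050 × 16,977 × 4 × 6 = 8,984,228,400 bytes.
Track E: 50,000 × 720 × 1 × 8 = 288,000,000 bytes.
Track F: 88,200 × 767 × 4 × 4 = 1,082,390,400 bytes.
Total = 19,055,394,000 bytes = 19055.39 MB.

19055.39 MB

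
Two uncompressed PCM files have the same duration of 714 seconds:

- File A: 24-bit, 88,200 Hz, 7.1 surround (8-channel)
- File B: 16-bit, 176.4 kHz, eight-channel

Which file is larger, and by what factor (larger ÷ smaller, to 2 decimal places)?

File A: 88,200 × 3 × 8 = 2,116,800 bytes/s.
File B: 176,400 × 2 × 8 = 2,822,400 bytes/s.
File B is larger; ratio = 2,015,193,600 / 1,511,395,200 = 1.33.

File B, by a factor of 1.33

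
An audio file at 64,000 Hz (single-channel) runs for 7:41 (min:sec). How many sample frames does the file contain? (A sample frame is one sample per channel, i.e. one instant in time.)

7:41 (min:sec) = 461 s.
64,000 samples/s × 461 s = 29,504,000 frames.

29,504,000 sample frames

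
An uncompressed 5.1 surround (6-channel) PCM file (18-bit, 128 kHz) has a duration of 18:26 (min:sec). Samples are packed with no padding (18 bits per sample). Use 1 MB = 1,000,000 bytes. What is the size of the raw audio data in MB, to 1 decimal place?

1911.2 MB

Duration = 18:26 (min:sec) = 1,106 s.
Bits = 128,000 × 1,106 × 18 × 6 = 15,289,344,000 bits = 1,911,168,000 bytes.
1,911,168,000 / 1,000,000 = 1911.2 MB.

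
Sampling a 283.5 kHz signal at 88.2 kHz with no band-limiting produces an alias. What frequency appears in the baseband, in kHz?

Nyquist = 88,200/2 = 44,100 Hz; 283,500 Hz exceeds it.
Alias = |283,500 − 3×88,200| = |283,500 − 264,600| = 18,900 Hz = 18.9 kHz.

18.9 kHz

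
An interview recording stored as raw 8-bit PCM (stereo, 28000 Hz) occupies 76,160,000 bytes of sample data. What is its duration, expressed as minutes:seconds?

Byte rate = 28,000 × 1 × 2 = 56,000 bytes/s.
Duration = 76,160,000 / 56,000 = 1,360 s.
1,360 s = 22:40.

22:40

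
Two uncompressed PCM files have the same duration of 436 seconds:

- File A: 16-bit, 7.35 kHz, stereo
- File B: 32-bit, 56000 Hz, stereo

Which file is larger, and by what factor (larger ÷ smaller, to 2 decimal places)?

File A: 7,350 × 2 × 2 = 29,400 bytes/s.
File B: 56,000 × 4 × 2 = 448,000 bytes/s.
File B is larger; ratio = 195,328,000 / 12,818,400 = 15.24.

File B, by a factor of 15.24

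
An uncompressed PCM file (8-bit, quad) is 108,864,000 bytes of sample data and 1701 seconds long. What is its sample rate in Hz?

16,000 Hz

Bytes = sample_rate × seconds × bytes_per_sample × channels.
sample_rate = 108,864,000 / (1,701 × 1 × 4) = 108,864,000 / 6,804 = 16,000 Hz.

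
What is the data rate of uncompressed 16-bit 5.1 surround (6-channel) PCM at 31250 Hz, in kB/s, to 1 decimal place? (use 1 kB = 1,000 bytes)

Bit rate = 31,250 × 16 × 6 = 3,000,000 bits/s.
3,000,000 / 8 = 375,000 B/s = 375.0 kB/s.

375.0 kB/s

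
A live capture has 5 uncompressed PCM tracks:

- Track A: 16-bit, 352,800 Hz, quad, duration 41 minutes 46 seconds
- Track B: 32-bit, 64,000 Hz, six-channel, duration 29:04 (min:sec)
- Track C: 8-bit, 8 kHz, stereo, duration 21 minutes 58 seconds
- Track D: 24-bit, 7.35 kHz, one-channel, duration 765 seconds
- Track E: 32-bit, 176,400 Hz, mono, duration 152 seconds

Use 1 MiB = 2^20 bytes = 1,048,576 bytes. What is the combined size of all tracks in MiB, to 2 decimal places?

9438.44 MiB

Track A: 41 minutes 46 seconds = 2,506 s; 352,800 × 2,506 × 2 × 4 = 7,072,934,400 bytes.
Track B: 29:04 (min:sec) = 1,744 s; 64,000 × 1,744 × 4 × 6 = 2,678,784,000 bytes.
Track C: 21 minutes 58 seconds = 1,318 s; 8,000 × 1,318 × 1 × 2 = 21,088,000 bytes.
Track D: 7,350 × 765 × 3 × 1 = 16,868,250 bytes.
Track E: 176,400 × 152 × 4 × 1 = 107,251,200 bytes.
Total = 9,896,925,850 bytes = 9438.44 MiB.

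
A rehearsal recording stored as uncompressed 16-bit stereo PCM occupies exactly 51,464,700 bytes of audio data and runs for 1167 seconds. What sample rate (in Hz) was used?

Bytes = sample_rate × seconds × bytes_per_sample × channels.
sample_rate = 51,464,700 / (1,167 × 2 × 2) = 51,464,700 / 4,668 = 11,025 Hz.

11,025 Hz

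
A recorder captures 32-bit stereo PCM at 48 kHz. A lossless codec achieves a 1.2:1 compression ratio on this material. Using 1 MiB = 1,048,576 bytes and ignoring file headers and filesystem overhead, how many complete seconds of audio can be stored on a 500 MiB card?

1,638 seconds

Uncompressed byte rate = 48,000 × 4 × 2 = 384,000 bytes/s.
After 1.2:1 compression, effective rate ≈ 320000 bytes/s.
Capacity = 500 × 1,048,576 = 524,288,000 bytes.
524,288,000 / effective rate ≈ 1638.4 s → 1,638 seconds.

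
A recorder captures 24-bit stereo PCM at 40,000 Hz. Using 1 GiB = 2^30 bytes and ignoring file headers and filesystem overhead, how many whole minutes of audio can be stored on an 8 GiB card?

Uncompressed byte rate = 40,000 × 3 × 2 = 240,000 bytes/s.
Capacity = 8 × 1,073,741,824 = 8,589,934,592 bytes.
8,589,934,592 / 240,000 ≈ 35791.39 s → 596 minutes.

596 minutes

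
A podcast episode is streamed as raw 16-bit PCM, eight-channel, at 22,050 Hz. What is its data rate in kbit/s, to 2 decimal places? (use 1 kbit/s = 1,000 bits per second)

Bit rate = 22,050 × 16 × 8 = 2,822,400 bits/s.
= 2822.40 kbit/s.

2822.40 kbit/s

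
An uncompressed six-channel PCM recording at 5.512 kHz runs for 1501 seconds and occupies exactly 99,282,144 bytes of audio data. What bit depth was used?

Bytes per sample = 99,282,144 / (5,512 × 1,501 × 6) = 99,282,144 / 49,641,072 = 2.
Bit depth = 2 × 8 = 16 bits.

16 bits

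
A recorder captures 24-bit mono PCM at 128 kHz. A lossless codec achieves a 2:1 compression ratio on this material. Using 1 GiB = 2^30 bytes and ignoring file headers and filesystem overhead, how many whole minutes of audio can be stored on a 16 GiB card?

1,491 minutes

Uncompressed byte rate = 128,000 × 3 × 1 = 384,000 bytes/s.
After 2:1 compression, effective rate ≈ 192000 bytes/s.
Capacity = 16 × 1,073,741,824 = 17,179,869,184 bytes.
17,179,869,184 / effective rate ≈ 89478.49 s → 1,491 minutes.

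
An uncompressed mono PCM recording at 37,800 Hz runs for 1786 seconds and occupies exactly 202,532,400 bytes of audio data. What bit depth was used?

24 bits

Bytes per sample = 202,532,400 / (37,800 × 1,786 × 1) = 202,532,400 / 67,510,800 = 3.
Bit depth = 3 × 8 = 24 bits.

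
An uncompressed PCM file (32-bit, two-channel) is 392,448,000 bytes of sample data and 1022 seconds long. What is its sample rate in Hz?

Bytes = sample_rate × seconds × bytes_per_sample × channels.
sample_rate = 392,448,000 / (1,022 × 4 × 2) = 392,448,000 / 8,176 = 48,000 Hz.

48,000 Hz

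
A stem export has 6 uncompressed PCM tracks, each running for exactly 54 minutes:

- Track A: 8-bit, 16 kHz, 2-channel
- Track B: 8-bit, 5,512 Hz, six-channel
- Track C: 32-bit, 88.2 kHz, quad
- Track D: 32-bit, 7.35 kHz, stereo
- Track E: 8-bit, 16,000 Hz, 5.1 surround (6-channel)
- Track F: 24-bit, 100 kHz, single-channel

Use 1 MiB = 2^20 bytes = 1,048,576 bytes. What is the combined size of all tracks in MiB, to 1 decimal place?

exactly 54 minutes = 3,240 s.
Track A: 16,000 × 3,240 × 1 × 2 = 103,680,000 bytes.
Track B: 5,512 × 3,240 × 1 × 6 = 107,153,280 bytes.
Track C: 88,200 × 3,240 × 4 × 4 = 4,572,288,000 bytes.
Track D: 7,350 × 3,240 × 4 × 2 = 190,512,000 bytes.
Track E: 16,000 × 3,240 × 1 × 6 = 311,040,000 bytes.
Track F: 100,000 × 3,240 × 3 × 1 = 972,000,000 bytes.
Total = 6,256,673,280 bytes = 5966.8 MiB.

5966.8 MiB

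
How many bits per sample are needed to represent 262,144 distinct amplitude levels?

log2(262,144) = 18.

18 bits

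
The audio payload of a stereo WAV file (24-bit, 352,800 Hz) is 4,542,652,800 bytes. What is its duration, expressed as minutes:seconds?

35:46

Byte rate = 352,800 × 3 × 2 = 2,116,800 bytes/s.
Duration = 4,542,652,800 / 2,116,800 = 2,146 s.
2,146 s = 35:46.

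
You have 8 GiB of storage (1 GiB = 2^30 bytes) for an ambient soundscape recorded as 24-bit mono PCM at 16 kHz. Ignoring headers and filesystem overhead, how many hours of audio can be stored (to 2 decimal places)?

Uncompressed byte rate = 16,000 × 3 × 1 = 48,000 bytes/s.
Capacity = 8 × 1,073,741,824 = 8,589,934,592 bytes.
8,589,934,592 / 48,000 ≈ 178956.97 s → 49.71 hours.

49.71 hours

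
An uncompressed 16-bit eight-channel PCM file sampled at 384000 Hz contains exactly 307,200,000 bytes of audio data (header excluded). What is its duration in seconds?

Byte rate = 384,000 × 2 × 8 = 6,144,000 bytes/s.
Duration = 307,200,000 / 6,144,000 = 50 s.

50 seconds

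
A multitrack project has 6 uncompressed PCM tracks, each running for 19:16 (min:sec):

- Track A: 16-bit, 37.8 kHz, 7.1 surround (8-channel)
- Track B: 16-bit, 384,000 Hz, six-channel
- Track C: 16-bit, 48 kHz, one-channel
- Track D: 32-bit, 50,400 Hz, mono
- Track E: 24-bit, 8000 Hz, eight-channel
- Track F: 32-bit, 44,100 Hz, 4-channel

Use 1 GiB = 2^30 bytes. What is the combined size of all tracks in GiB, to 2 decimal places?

19:16 (min:sec) = 1,156 s.
Track A: 37,800 × 1,156 × 2 × 8 = 699,148,800 bytes.
Track B: 384,000 × 1,156 × 2 × 6 = 5,326,848,000 bytes.
Track C: 48,000 × 1,156 × 2 × 1 = 110,976,000 bytes.
Track D: 50,400 × 1,156 × 4 × 1 = 233,049,600 bytes.
Track E: 8,000 × 1,156 × 3 × 8 = 221,952,000 bytes.
Track F: 44,100 × 1,156 × 4 × 4 = 815,673,600 bytes.
Total = 7,407,648,000 bytes = 6.90 GiB.

6.90 GiB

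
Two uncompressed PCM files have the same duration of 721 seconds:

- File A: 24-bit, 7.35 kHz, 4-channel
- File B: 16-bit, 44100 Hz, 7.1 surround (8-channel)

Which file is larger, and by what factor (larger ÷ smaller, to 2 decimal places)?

File B, by a factor of 8.00

File A: 7,350 × 3 × 4 = 88,200 bytes/s.
File B: 44,100 × 2 × 8 = 705,600 bytes/s.
File B is larger; ratio = 508,737,600 / 63,592,200 = 8.00.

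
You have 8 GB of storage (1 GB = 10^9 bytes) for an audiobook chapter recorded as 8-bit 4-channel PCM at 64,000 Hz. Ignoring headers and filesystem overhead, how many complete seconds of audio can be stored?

Uncompressed byte rate = 64,000 × 1 × 4 = 256,000 bytes/s.
Capacity = 8 × 1,000,000,000 = 8,000,000,000 bytes.
8,000,000,000 / 256,000 ≈ 31250 s → 31,250 seconds.

31,250 seconds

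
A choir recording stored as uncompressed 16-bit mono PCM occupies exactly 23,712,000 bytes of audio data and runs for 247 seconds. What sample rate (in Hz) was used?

Bytes = sample_rate × seconds × bytes_per_sample × channels.
sample_rate = 23,712,000 / (247 × 2 × 1) = 23,712,000 / 494 = 48,000 Hz.

48,000 Hz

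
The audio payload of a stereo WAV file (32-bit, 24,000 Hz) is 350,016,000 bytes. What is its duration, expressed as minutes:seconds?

Byte rate = 24,000 × 4 × 2 = 192,000 bytes/s.
Duration = 350,016,000 / 192,000 = 1,823 s.
1,823 s = 30:23.

30:23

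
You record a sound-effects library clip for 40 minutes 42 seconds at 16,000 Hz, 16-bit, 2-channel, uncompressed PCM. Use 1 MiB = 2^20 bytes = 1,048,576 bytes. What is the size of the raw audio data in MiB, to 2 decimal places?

Duration = 40 minutes 42 seconds = 2,442 s.
Bytes = 16,000 samples/s × 2,442 s × 2 bytes/sample × 2 ch = 156,288,000 bytes.
156,288,000 / 1,048,576 = 149.05 MiB.

149.05 MiB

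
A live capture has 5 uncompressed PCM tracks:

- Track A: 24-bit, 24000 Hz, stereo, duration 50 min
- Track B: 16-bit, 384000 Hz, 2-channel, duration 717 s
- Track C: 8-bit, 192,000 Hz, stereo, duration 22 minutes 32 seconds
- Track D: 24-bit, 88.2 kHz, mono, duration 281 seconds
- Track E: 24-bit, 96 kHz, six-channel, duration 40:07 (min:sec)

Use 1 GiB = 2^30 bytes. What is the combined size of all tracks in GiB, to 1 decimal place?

Track A: 50 min = 3,000 s; 24,000 × 3,000 × 3 × 2 = 432,000,000 bytes.
Track B: 384,000 × 717 × 2 × 2 = 1,101,312,000 bytes.
Track C: 22 minutes 32 seconds = 1,352 s; 192,000 × 1,352 × 1 × 2 = 519,168,000 bytes.
Track D: 88,200 × 281 × 3 × 1 = 74,352,600 bytes.
Track E: 40:07 (min:sec) = 2,407 s; 96,000 × 2,407 × 3 × 6 = 4,159,296,000 bytes.
Total = 6,286,128,600 bytes = 5.9 GiB.

5.9 GiB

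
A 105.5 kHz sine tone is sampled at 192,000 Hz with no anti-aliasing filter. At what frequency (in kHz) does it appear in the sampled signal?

Nyquist = 192,000/2 = 96,000 Hz; 105,500 Hz exceeds it.
Alias = |105,500 − 1×192,000| = |105,500 − 192,000| = 86,500 Hz = 86.5 kHz.

86.5 kHz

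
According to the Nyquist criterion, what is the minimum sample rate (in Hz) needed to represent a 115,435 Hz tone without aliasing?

Minimum sample rate = 2 × 115,435 Hz = 230,870 Hz.

230,870 Hz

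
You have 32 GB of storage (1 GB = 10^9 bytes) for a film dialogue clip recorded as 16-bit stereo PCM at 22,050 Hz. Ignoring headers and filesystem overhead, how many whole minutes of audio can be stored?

6,046 minutes

Uncompressed byte rate = 22,050 × 2 × 2 = 88,200 bytes/s.
Capacity = 32 × 1,000,000,000 = 32,000,000,000 bytes.
32,000,000,000 / 88,200 ≈ 362811.79 s → 6,046 minutes.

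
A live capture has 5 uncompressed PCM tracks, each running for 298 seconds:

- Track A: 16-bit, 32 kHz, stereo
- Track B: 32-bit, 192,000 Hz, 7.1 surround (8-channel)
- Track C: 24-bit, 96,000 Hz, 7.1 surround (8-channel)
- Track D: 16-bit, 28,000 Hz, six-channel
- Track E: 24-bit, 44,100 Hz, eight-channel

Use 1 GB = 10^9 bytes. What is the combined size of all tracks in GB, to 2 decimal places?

2.97 GB

Track A: 32,000 × 298 × 2 × 2 = 38,144,000 bytes.
Track B: 192,000 × 298 × 4 × 8 = 1,830,912,000 bytes.
Track C: 96,000 × 298 × 3 × 8 = 686,592,000 bytes.
Track D: 28,000 × 298 × 2 × 6 = 100,128,000 bytes.
Track E: 44,100 × 298 × 3 × 8 = 315,403,200 bytes.
Total = 2,971,179,200 bytes = 2.97 GB.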